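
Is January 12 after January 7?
Yes. Day 12 comes after day 7 in January — this is a date comparison, not a decimal one (the decimal 1.12 would be smaller than 1.7).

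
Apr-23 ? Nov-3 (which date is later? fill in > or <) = <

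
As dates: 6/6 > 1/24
True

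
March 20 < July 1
True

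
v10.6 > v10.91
False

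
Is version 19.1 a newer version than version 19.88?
No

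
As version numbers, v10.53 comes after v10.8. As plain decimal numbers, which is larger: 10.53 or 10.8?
10.8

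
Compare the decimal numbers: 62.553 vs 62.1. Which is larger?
62.553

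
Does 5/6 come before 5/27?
Yes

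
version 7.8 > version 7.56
False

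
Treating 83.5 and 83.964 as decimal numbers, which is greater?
83.964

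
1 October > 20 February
True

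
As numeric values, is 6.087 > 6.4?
False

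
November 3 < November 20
True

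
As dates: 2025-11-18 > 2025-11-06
True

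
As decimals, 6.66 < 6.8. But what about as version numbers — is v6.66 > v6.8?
True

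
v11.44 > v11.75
False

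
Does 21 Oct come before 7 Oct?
No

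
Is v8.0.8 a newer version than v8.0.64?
No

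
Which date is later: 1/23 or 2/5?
2/5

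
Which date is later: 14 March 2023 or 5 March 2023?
14 March 2023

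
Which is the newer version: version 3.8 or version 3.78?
version 3.78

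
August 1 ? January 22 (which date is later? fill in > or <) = >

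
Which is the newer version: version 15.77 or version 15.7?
version 15.77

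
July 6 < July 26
True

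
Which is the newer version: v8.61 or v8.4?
v8.61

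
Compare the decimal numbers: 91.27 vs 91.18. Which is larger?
91.27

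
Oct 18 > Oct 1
True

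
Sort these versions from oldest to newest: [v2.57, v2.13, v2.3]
[v2.3, v2.13, v2.57]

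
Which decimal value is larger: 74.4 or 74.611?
74.611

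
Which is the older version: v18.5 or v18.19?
v18.5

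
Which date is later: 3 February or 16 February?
16 February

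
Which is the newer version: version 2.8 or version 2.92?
version 2.92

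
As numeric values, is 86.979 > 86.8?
True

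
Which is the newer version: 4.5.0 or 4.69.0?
4.69.0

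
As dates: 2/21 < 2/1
False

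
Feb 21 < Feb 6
False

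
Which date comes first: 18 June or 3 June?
3 June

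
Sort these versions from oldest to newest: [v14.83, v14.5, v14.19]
[v14.5, v14.19, v14.83]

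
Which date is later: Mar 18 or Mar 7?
Mar 18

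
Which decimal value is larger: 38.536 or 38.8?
38.8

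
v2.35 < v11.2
True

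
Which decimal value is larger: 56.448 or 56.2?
56.448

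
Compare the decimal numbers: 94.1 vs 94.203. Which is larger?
94.203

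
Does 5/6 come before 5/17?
Yes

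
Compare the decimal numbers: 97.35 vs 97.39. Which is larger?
97.39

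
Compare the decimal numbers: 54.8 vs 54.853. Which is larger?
54.853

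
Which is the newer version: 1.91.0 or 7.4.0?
7.4.0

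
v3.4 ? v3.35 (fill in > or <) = <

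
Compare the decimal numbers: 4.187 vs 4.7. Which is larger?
4.7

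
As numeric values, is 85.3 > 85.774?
False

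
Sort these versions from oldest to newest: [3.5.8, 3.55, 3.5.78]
[3.5.8, 3.5.78, 3.55]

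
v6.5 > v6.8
False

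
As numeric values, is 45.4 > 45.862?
False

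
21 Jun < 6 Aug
True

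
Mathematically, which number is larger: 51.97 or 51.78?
51.97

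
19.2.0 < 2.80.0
False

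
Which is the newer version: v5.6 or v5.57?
v5.57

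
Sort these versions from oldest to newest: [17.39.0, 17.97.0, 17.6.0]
[17.6.0, 17.39.0, 17.97.0]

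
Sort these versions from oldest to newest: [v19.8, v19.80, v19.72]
[v19.8, v19.72, v19.80]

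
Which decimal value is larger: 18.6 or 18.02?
18.6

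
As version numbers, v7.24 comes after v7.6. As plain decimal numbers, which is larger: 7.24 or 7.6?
7.6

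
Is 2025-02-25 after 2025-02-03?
Yes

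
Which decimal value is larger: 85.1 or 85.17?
85.17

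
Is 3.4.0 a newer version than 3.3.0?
Yes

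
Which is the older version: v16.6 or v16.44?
v16.6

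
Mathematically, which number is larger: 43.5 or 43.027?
43.5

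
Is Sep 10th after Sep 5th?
Yes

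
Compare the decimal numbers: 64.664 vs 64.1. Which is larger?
64.664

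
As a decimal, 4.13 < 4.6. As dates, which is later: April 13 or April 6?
April 13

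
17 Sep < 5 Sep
False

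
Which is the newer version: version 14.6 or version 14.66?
version 14.66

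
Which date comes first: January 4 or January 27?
January 4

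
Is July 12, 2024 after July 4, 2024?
Yes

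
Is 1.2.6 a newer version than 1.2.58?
No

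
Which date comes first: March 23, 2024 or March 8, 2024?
March 8, 2024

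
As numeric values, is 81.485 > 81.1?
True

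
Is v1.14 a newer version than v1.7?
Yes. Version numbers are compared segment by segment as integers, not as decimals: minor version 14 > 7, so v1.14 > v1.7 (even though the decimal 1.14 < 1.7).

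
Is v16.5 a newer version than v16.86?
No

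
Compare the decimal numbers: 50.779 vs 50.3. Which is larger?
50.779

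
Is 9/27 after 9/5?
Yes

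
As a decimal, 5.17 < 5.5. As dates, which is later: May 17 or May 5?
May 17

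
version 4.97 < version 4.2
False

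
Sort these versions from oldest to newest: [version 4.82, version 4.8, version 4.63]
[version 4.8, version 4.63, version 4.82]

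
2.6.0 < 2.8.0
True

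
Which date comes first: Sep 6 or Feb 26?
Feb 26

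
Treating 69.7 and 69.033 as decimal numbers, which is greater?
69.7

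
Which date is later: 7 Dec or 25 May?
7 Dec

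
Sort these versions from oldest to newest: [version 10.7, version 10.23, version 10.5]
[version 10.5, version 10.7, version 10.23]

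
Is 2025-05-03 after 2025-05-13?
No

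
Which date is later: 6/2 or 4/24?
6/2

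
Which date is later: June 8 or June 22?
June 22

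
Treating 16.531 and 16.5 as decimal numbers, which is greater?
16.531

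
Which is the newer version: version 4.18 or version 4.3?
version 4.18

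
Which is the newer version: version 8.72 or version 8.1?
version 8.72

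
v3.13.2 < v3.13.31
True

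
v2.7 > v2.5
True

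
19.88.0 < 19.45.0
False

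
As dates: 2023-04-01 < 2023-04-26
True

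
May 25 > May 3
True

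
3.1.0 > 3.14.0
False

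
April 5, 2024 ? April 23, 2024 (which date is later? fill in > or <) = <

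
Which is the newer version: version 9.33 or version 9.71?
version 9.71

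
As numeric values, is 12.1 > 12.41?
False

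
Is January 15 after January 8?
Yes. Day 15 comes after day 8 in January — this is a date comparison, not a decimal one (the decimal 1.15 would be smaller than 1.8).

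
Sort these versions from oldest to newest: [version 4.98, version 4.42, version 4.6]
[version 4.6, version 4.42, version 4.98]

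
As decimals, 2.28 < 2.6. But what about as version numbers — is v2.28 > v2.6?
True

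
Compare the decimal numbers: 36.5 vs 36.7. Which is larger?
36.7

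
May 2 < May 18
True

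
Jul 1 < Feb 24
False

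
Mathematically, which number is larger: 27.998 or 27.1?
27.998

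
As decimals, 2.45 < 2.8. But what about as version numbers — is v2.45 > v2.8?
True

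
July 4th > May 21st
True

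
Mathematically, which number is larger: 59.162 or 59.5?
59.5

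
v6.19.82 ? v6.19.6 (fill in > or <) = >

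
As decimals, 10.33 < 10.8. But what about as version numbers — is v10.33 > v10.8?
True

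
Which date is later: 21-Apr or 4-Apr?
21-Apr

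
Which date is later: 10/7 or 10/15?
10/15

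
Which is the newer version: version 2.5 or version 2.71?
version 2.71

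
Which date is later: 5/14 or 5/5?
5/14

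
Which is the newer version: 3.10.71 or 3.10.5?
3.10.71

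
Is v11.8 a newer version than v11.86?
No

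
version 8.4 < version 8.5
True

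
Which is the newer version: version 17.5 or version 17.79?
version 17.79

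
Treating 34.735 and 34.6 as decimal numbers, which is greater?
34.735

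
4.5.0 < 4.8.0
True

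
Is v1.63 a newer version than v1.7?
Yes. Version numbers are compared segment by segment as integers, not as decimals: minor version 63 > 7, so v1.63 > v1.7 (even though the decimal 1.63 < 1.7).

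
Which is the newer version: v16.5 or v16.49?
v16.49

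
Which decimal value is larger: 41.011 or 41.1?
41.1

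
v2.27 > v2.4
True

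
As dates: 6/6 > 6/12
False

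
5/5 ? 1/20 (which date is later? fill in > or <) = >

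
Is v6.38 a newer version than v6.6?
Yes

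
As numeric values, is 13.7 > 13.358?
True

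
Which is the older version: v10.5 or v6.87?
v6.87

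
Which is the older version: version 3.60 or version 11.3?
version 3.60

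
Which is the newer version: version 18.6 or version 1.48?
version 18.6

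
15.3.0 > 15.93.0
False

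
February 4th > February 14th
False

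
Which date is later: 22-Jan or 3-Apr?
3-Apr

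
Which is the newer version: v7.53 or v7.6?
v7.53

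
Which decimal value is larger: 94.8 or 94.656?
94.8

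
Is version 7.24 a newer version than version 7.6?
Yes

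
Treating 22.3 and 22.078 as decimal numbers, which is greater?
22.3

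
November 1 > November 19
False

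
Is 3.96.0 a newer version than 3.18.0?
Yes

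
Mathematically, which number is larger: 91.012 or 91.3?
91.3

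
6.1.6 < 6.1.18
True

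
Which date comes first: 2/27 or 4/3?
2/27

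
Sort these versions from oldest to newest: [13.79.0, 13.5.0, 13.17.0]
[13.5.0, 13.17.0, 13.79.0]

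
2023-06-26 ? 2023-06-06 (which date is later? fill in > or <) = >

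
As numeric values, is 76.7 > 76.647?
True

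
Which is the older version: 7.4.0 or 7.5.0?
7.4.0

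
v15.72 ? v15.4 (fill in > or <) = >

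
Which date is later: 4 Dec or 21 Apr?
4 Dec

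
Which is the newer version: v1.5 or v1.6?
v1.6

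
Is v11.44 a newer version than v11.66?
No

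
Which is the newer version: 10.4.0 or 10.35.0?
10.35.0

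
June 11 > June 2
True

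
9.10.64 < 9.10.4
False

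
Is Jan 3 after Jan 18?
No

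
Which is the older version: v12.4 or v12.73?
v12.4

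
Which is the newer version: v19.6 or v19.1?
v19.6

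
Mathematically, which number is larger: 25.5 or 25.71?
25.71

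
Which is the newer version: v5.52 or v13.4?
v13.4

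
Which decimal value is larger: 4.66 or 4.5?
4.66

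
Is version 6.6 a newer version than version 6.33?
No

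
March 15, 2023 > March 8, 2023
True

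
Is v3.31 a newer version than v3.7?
Yes. Version numbers are compared segment by segment as integers, not as decimals: minor version 31 > 7, so v3.31 > v3.7 (even though the decimal 3.31 < 3.7).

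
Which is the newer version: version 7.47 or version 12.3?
version 12.3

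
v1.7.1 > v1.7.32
False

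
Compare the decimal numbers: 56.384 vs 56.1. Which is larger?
56.384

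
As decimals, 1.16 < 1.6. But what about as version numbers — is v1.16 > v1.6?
True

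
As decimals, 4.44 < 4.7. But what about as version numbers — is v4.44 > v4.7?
True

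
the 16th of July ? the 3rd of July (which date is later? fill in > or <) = >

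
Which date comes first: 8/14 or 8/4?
8/4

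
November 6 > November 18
False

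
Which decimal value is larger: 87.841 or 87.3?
87.841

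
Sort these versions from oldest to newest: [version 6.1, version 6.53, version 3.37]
[version 3.37, version 6.1, version 6.53]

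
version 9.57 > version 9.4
True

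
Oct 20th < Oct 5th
False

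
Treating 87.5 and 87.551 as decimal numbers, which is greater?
87.551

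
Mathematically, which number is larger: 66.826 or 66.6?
66.826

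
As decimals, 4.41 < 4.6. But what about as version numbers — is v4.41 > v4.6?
True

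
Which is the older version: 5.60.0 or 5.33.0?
5.33.0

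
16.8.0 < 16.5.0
False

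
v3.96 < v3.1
False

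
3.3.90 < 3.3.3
False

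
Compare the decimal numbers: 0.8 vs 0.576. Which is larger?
0.8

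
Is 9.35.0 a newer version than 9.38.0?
No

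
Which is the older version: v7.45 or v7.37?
v7.37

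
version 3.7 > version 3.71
False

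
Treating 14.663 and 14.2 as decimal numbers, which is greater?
14.663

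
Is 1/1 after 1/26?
No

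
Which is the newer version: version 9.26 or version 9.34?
version 9.34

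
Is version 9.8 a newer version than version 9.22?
No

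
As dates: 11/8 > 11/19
False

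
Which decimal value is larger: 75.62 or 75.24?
75.62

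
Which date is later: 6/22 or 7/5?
7/5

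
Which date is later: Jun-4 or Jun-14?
Jun-14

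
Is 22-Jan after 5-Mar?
No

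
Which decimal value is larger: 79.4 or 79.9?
79.9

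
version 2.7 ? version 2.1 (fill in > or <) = >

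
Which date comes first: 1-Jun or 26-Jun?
1-Jun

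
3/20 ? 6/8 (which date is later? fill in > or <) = <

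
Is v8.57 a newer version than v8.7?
Yes. Version numbers are compared segment by segment as integers, not as decimals: minor version 57 > 7, so v8.57 > v8.7 (even though the decimal 8.57 < 8.7).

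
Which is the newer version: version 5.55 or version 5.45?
version 5.55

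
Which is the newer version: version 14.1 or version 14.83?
version 14.83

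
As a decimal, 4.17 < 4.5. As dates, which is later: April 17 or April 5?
April 17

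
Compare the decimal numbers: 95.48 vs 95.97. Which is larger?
95.97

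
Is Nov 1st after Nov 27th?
No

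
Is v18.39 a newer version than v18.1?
Yes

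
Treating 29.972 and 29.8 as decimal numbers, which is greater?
29.972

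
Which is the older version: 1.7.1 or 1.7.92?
1.7.1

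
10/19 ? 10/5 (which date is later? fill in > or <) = >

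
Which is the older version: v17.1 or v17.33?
v17.1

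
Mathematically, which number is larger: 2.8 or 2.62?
2.8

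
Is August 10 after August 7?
Yes. Day 10 comes after day 7 in August — this is a date comparison, not a decimal one (the decimal 8.10 would be smaller than 8.7).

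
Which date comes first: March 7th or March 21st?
March 7th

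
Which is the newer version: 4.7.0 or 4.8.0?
4.8.0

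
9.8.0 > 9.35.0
False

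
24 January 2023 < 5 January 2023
False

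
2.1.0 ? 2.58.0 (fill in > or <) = <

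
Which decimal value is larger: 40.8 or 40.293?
40.8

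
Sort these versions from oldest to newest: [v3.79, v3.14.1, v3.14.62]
[v3.14.1, v3.14.62, v3.79]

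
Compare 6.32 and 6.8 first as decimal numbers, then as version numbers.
As decimals: 6.32 < 6.8. As versions: v6.32 > v6.8 (minor version 32 > 8).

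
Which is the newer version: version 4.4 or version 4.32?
version 4.32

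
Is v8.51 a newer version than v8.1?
Yes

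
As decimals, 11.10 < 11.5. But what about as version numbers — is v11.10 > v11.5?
True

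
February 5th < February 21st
True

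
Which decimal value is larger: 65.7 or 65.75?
65.75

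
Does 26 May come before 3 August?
Yes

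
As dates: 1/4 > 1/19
False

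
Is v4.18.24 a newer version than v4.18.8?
Yes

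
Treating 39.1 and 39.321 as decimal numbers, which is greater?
39.321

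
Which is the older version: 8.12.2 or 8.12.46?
8.12.2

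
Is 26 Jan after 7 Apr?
No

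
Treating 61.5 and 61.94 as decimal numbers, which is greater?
61.94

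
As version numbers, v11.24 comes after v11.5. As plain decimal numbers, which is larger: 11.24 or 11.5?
11.5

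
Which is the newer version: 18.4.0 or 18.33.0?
18.33.0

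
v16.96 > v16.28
True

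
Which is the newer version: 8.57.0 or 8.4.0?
8.57.0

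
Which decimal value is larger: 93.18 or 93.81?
93.81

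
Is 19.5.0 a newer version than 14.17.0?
Yes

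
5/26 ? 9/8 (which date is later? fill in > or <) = <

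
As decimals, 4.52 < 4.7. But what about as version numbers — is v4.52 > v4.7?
True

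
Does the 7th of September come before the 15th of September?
Yes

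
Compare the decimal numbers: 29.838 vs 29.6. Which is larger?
29.838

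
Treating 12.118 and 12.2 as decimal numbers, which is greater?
12.2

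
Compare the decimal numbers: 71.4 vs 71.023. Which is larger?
71.4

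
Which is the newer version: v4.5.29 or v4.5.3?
v4.5.29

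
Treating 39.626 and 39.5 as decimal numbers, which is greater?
39.626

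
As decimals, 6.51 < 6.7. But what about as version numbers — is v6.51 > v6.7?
True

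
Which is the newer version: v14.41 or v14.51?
v14.51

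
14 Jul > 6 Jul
True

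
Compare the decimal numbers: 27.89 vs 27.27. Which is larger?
27.89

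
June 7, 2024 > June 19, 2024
False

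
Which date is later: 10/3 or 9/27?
10/3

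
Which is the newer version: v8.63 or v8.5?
v8.63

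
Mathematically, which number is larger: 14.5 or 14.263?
14.5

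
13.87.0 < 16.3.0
True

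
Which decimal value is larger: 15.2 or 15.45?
15.45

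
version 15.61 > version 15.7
True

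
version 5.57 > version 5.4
True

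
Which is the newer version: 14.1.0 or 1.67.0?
14.1.0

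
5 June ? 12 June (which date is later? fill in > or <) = <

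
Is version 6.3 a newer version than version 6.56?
No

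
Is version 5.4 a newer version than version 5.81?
No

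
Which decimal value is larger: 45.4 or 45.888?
45.888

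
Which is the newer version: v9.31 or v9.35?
v9.35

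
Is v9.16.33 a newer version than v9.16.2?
Yes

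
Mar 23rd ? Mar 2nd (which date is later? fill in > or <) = >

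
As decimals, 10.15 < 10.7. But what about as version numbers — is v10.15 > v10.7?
True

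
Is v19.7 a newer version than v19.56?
No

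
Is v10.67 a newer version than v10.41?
Yes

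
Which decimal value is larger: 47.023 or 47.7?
47.7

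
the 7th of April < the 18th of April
True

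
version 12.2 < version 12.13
True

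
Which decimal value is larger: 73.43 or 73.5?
73.5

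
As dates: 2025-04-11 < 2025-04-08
False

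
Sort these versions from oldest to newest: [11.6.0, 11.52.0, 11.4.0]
[11.4.0, 11.6.0, 11.52.0]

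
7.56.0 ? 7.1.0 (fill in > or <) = >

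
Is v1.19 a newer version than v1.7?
Yes. Version numbers are compared segment by segment as integers, not as decimals: minor version 19 > 7, so v1.19 > v1.7 (even though the decimal 1.19 < 1.7).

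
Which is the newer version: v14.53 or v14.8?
v14.53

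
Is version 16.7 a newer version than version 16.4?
Yes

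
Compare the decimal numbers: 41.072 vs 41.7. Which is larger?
41.7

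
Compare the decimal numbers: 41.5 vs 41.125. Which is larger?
41.5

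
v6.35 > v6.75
False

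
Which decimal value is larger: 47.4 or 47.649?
47.649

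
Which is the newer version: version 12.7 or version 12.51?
version 12.51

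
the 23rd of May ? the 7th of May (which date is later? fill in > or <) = >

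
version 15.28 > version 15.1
True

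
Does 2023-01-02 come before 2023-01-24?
Yes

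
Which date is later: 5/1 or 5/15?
5/15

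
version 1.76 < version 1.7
False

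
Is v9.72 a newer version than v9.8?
Yes. Version numbers are compared segment by segment as integers, not as decimals: minor version 72 > 8, so v9.72 > v9.8 (even though the decimal 9.72 < 9.8).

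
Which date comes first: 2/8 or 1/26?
1/26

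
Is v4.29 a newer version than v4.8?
Yes. Version numbers are compared segment by segment as integers, not as decimals: minor version 29 > 8, so v4.29 > v4.8 (even though the decimal 4.29 < 4.8).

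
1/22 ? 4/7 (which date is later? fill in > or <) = <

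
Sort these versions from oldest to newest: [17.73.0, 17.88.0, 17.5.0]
[17.5.0, 17.73.0, 17.88.0]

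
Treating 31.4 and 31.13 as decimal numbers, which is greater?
31.4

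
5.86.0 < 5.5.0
False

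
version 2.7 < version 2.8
True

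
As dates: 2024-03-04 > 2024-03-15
False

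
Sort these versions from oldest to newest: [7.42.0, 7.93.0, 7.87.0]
[7.42.0, 7.87.0, 7.93.0]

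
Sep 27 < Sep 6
False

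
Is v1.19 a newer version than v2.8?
No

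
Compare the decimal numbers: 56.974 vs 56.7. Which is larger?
56.974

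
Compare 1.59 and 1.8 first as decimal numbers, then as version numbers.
As decimals: 1.59 < 1.8. As versions: v1.59 > v1.8 (minor version 59 > 8).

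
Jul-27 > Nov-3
False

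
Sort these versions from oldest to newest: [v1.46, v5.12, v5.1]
[v1.46, v5.1, v5.12]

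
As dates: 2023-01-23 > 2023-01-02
True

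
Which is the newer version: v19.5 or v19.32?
v19.32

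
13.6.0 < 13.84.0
True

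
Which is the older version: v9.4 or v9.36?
v9.4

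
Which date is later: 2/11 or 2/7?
2/11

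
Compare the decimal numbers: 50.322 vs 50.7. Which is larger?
50.7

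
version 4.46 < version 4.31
False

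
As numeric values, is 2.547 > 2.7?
False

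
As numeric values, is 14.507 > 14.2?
True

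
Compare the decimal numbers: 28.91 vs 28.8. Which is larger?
28.91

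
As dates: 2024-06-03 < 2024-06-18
True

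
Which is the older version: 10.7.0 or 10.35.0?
10.7.0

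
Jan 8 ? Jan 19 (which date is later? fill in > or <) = <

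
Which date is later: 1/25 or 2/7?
2/7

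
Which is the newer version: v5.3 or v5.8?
v5.8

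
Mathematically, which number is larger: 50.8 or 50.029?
50.8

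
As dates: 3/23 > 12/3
False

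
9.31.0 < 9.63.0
True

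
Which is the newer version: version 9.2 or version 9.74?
version 9.74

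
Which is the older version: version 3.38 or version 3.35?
version 3.35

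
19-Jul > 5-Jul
True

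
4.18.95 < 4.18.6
False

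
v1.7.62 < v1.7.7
False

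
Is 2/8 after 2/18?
No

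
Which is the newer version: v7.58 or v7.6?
v7.58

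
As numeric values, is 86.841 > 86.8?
True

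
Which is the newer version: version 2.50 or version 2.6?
version 2.50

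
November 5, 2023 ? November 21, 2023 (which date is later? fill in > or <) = <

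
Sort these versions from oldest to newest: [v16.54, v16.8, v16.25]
[v16.8, v16.25, v16.54]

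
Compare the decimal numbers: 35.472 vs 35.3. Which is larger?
35.472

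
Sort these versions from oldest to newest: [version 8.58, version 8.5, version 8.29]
[version 8.5, version 8.29, version 8.58]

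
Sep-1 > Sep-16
False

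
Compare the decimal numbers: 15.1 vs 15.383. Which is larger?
15.383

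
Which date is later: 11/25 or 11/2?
11/25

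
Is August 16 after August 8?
Yes. Day 16 comes after day 8 in August — this is a date comparison, not a decimal one (the decimal 8.16 would be smaller than 8.8).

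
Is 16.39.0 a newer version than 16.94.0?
No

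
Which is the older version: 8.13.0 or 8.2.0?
8.2.0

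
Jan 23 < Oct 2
True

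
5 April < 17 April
True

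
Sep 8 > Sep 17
False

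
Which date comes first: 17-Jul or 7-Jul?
7-Jul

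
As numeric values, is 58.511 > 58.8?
False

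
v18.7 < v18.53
True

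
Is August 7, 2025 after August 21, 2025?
No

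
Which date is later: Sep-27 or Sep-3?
Sep-27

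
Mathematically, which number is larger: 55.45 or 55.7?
55.7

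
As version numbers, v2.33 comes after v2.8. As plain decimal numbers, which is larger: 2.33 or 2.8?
2.8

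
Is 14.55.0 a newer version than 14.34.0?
Yes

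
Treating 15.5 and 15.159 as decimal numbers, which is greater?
15.5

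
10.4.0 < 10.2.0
False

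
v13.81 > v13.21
True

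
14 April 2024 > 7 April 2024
True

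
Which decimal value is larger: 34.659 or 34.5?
34.659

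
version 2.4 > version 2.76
False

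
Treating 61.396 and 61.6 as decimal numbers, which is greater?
61.6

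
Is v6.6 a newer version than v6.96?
No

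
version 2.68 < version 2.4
False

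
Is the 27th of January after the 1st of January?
Yes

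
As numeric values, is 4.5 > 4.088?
True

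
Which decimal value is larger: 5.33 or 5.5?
5.5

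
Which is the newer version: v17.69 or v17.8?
v17.69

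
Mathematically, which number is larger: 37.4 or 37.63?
37.63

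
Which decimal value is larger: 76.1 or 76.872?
76.872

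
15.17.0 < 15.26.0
True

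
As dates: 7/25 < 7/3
False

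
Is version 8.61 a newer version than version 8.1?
Yes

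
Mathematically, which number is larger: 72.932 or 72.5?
72.932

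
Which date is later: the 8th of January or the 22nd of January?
the 22nd of January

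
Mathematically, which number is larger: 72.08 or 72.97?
72.97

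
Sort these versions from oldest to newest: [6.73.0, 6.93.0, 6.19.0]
[6.19.0, 6.73.0, 6.93.0]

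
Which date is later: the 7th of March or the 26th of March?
the 26th of March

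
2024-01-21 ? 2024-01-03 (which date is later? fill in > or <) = >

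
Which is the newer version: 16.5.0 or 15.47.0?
16.5.0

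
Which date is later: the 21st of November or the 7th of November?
the 21st of November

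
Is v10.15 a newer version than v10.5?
Yes. Version numbers are compared segment by segment as integers, not as decimals: minor version 15 > 5, so v10.15 > v10.5 (even though the decimal 10.15 < 10.5).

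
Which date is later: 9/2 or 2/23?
9/2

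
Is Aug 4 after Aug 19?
No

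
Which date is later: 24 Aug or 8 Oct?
8 Oct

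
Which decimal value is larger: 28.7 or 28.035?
28.7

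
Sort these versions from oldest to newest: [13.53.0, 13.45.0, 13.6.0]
[13.6.0, 13.45.0, 13.53.0]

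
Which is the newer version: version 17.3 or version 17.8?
version 17.8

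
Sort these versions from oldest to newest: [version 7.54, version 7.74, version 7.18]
[version 7.18, version 7.54, version 7.74]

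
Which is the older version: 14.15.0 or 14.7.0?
14.7.0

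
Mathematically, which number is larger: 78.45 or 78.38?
78.45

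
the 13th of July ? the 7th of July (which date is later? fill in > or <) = >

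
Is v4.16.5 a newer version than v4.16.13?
No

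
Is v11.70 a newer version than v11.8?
Yes. Version numbers are compared segment by segment as integers, not as decimals: minor version 70 > 8, so v11.70 > v11.8 (even though the decimal 11.70 < 11.8).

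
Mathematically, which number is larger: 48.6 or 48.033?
48.6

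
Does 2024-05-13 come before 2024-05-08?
No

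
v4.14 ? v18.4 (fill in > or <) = <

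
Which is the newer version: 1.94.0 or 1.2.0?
1.94.0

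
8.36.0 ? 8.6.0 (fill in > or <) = >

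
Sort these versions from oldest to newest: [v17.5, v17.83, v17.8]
[v17.5, v17.8, v17.83]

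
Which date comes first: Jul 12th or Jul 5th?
Jul 5th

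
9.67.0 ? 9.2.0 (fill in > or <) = >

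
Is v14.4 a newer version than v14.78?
No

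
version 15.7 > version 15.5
True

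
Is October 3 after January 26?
Yes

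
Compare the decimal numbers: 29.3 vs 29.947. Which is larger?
29.947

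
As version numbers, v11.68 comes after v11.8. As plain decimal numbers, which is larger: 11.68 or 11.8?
11.8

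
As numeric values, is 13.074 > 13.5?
False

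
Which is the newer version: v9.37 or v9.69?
v9.69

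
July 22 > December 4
False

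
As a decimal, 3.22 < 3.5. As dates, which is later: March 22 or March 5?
March 22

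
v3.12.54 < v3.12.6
False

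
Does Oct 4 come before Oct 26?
Yes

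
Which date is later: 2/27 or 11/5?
11/5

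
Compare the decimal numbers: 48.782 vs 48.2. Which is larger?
48.782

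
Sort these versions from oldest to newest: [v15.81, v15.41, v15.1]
[v15.1, v15.41, v15.81]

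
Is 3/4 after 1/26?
Yes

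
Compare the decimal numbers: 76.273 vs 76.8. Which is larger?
76.8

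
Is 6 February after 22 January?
Yes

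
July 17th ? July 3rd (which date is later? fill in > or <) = >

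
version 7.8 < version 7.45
True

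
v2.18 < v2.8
False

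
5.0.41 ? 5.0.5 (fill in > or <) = >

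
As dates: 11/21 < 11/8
False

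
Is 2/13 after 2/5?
Yes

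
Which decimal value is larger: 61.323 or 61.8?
61.8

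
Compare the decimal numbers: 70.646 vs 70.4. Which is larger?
70.646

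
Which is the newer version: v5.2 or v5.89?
v5.89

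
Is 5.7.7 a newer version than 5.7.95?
No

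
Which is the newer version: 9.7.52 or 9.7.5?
9.7.52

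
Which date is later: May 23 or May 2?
May 23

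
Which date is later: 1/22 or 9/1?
9/1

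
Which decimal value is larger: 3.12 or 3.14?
3.14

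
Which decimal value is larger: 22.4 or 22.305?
22.4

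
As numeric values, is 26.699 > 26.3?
True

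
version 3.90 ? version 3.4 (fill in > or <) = >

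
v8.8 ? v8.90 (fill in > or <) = <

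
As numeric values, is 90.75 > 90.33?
True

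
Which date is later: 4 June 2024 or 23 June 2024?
23 June 2024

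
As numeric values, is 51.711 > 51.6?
True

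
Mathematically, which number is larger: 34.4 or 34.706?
34.706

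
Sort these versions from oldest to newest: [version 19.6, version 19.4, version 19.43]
[version 19.4, version 19.6, version 19.43]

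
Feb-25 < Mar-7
True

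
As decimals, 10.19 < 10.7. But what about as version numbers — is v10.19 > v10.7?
True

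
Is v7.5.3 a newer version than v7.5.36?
No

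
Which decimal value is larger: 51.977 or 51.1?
51.977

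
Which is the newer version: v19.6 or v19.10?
v19.10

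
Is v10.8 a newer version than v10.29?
No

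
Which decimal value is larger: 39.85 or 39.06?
39.85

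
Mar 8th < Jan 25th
False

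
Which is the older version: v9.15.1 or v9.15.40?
v9.15.1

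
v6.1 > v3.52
True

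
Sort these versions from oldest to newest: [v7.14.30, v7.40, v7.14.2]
[v7.14.2, v7.14.30, v7.40]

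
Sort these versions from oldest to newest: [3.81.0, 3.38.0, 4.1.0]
[3.38.0, 3.81.0, 4.1.0]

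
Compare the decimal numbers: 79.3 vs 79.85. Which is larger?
79.85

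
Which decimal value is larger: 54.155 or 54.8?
54.8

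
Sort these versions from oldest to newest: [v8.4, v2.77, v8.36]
[v2.77, v8.4, v8.36]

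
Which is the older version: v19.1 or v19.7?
v19.1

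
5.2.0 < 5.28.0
True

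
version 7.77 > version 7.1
True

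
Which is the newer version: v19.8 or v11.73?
v19.8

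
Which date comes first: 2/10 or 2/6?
2/6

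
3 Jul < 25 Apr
False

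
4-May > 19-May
False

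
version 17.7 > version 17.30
False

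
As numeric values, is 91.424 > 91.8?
False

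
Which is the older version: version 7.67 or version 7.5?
version 7.5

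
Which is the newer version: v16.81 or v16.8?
v16.81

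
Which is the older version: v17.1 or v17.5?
v17.1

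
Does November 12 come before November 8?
No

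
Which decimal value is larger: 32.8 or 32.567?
32.8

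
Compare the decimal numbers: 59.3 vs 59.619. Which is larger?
59.619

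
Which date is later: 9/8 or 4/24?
9/8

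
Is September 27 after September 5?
Yes. Day 27 comes after day 5 in September — this is a date comparison, not a decimal one (the decimal 9.27 would be smaller than 9.5).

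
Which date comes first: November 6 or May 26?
May 26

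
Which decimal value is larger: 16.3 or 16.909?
16.909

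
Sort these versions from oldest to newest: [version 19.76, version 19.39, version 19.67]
[version 19.39, version 19.67, version 19.76]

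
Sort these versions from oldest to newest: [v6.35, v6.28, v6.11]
[v6.11, v6.28, v6.35]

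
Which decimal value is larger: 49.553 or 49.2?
49.553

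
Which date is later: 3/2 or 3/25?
3/25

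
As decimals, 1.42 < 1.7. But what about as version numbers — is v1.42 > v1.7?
True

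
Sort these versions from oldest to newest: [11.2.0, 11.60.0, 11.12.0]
[11.2.0, 11.12.0, 11.60.0]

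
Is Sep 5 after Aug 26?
Yes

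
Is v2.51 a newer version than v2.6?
Yes. Version numbers are compared segment by segment as integers, not as decimals: minor version 51 > 6, so v2.51 > v2.6 (even though the decimal 2.51 < 2.6).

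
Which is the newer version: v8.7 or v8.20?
v8.20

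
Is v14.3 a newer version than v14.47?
No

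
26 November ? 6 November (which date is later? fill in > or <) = >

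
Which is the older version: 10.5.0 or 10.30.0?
10.5.0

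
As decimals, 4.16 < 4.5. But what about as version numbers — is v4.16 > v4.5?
True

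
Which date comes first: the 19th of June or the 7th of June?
the 7th of June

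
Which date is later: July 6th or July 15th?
July 15th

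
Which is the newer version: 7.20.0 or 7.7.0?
7.20.0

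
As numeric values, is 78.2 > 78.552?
False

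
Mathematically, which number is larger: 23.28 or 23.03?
23.28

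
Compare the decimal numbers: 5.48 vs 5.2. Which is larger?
5.48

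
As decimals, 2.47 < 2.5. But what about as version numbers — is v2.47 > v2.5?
True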